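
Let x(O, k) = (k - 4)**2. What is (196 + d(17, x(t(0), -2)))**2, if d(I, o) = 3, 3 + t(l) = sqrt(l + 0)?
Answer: 39601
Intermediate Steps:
t(l) = -3 + sqrt(l) (t(l) = -3 + sqrt(l + 0) = -3 + sqrt(l))
x(O, k) = (-4 + k)**2
(196 + d(17, x(t(0), -2)))**2 = (196 + 3)**2 = 199**2 = 39601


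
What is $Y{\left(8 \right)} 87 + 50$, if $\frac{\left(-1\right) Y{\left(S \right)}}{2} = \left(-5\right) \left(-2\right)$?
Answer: $-1690$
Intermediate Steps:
$Y{\left(S \right)} = -20$ ($Y{\left(S \right)} = - 2 \left(\left(-5\right) \left(-2\right)\right) = \left(-2\right) 10 = -20$)
$Y{\left(8 \right)} 87 + 50 = \left(-20\right) 87 + 50 = -1740 + 50 = -1690$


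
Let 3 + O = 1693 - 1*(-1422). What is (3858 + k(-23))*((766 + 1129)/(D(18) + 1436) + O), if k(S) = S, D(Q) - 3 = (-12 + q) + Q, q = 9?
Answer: 17360059405/1454 ≈ 1.1940e+7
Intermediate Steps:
O = 3112 (O = -3 + (1693 - 1*(-1422)) = -3 + (1693 + 1422) = -3 + 3115 = 3112)
D(Q) = Q (D(Q) = 3 + ((-12 + 9) + Q) = 3 + (-3 + Q) = Q)
(3858 + k(-23))*((766 + 1129)/(D(18) + 1436) + O) = (3858 - 23)*((766 + 1129)/(18 + 1436) + 3112) = 3835*(1895/1454 + 3112) = 3835*(4526743/1454) = 17360059405/1454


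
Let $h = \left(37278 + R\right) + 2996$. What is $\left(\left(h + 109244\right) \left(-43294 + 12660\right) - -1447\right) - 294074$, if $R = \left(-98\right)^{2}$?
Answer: $-4874835975$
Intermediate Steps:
$R = 9604$
$h = 49878$ ($h = \left(37278 + 9604\right) + 2996 = 46882 + 2996 = 49878$)
$\left(\left(h + 109244\right) \left(-43294 + 12660\right) - -1447\right) - 294074 = \left(\left(49878 + 109244\right) \left(-43294 + 12660\right) - -1447\right) - 294074 = \left(159122 \left(-30634\right) + 1447\right) - 294074 = \left(-4874543348 + 1447\right) - 294074 = -4874541901 - 294074 = -4874835975$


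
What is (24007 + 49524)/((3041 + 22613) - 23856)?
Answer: 73531/1798 ≈ 40.896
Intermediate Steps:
(24007 + 49524)/((3041 + 22613) - 23856) = 73531/(25654 - 23856) = 73531/1798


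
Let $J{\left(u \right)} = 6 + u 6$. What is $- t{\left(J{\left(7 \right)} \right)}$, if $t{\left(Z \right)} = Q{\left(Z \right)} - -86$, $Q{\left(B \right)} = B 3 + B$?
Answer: $-278$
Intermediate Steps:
$Q{\left(B \right)} = 4 B$ ($Q{\left(B \right)} = 3 B + B = 4 B$)
$J{\left(u \right)} = 6 + 6 u$
$t{\left(Z \right)} = 86 + 4 Z$ ($t{\left(Z \right)} = 4 Z - -86 = 4 Z + 86 = 86 + 4 Z$)
$- t{\left(J{\left(7 \right)} \right)} = - (86 + 4 \left(6 + 6 \cdot 7\right)) = - (86 + 4 \left(6 + 42\right)) = - (86 + 4 \cdot 48) = - (86 + 192) = \left(-1\right) 278 = -278$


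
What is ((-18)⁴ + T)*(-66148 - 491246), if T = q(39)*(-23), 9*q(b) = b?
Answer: -58457438942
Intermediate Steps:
q(b) = b/9
T = -299/3 (T = ((⅑)*39)*(-23) = (13/3)*(-23) = -299/3 ≈ -99.667)
((-18)⁴ + T)*(-66148 - 491246) = ((-18)⁴ - 299/3)*(-66148 - 491246) = (104976 - 299/3)*(-557394) = (314629/3)*(-557394) = -58457438942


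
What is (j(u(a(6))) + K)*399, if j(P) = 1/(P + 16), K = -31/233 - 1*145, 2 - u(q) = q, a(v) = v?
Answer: -53939347/932 ≈ -57875.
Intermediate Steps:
u(q) = 2 - q
K = -33816/233 (K = -31*1/233 - 145 = -31/233 - 145 = -33816/233 ≈ -145.13)
j(P) = 1/(16 + P)
(j(u(a(6))) + K)*399 = (1/(16 + (2 - 1*6)) - 33816/233)*399 = (1/(16 + (2 - 6)) - 33816/233)*399 = (1/(16 - 4) - 33816/233)*399 = (1/12 - 33816/233)*399 = -405559/2796*399 = -53939347/932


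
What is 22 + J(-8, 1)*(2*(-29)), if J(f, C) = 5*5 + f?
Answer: -964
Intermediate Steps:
J(f, C) = 25 + f
22 + J(-8, 1)*(2*(-29)) = 22 + (25 - 8)*(2*(-29)) = 22 + 17*(-58) = 22 - 986 = -964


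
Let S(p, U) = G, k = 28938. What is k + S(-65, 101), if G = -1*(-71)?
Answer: 29009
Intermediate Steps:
G = 71
S(p, U) = 71
k + S(-65, 101) = 28938 + 71 = 29009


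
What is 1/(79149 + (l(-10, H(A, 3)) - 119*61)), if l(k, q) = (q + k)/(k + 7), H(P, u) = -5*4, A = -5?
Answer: 1/71900 ≈ 1.3908e-5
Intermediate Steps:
H(P, u) = -20
l(k, q) = (k + q)/(7 + k)
1/(79149 + (l(-10, H(A, 3)) - 119*61)) = 1/(79149 + ((-10 - 20)/(7 - 10) - 119*61)) = 1/(79149 + (-30/(-3) - 7259)) = 1/(79149 + (-1/3*(-30) - 7259)) = 1/(79149 + (10 - 7259)) = 1/(79149 - 7249) = 1/71900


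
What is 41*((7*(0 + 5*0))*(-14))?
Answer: 0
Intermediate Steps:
41*((7*(0 + 5*0))*(-14)) = 41*((7*(0 + 0))*(-14)) = 41*((7*0)*(-14)) = 41*(0*(-14)) = 41*0 = 0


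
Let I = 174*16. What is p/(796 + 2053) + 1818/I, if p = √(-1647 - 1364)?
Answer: 303/464 + I*√3011/2849 ≈ 0.65302 + 0.01926*I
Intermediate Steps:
I = 2784
p = I*√3011 (p = √(-3011) = I*√3011 ≈ 54.873*I)
p/(796 + 2053) + 1818/I = (I*√3011)/(796 + 2053) + 1818/2784 = (I*√3011)/2849 + 1818*(1/2784) = (I*√3011)*(1/2849) + 303/464 = I*√3011/2849 + 303/464 = 303/464 + I*√3011/2849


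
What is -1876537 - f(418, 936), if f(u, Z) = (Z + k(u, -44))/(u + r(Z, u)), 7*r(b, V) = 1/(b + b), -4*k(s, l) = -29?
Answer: -10278693111349/5477473 ≈ -1.8765e+6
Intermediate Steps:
k(s, l) = 29/4 (k(s, l) = -¼*(-29) = 29/4)
r(b, V) = 1/(14*b) (r(b, V) = 1/(7*(b + b)) = 1/(7*((2*b))) = (1/(2*b))/7 = 1/(14*b))
f(u, Z) = (29/4 + Z)/(u + 1/(14*Z)) (f(u, Z) = (Z + 29/4)/(u + 1/(14*Z)) = (29/4 + Z)/(u + 1/(14*Z)))
-1876537 - f(418, 936) = -1876537 - 7*936*(29 + 4*936)/(2*(1 + 14*936*418)) = -1876537 - 7*936*(29 + 3744)/(2*(1 + 5477472)) = -1876537 - 7*936*3773/(2*5477473) = -1876537 - 1*12360348/5477473 = -1876537 - 12360348/5477473 = -10278693111349/5477473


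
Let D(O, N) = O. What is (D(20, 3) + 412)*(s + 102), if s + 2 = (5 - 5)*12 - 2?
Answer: 42336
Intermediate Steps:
s = -4 (s = -2 + ((5 - 5)*12 - 2) = -2 + (0*12 - 2) = -2 + (0 - 2) = -2 - 2 = -4)
(D(20, 3) + 412)*(s + 102) = (20 + 412)*(-4 + 102) = 432*98 = 42336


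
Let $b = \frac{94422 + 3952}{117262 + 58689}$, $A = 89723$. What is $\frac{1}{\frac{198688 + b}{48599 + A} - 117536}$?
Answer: $- \frac{12168947111}{1430271887913165} \approx -8.5081 \cdot 10^{-6}$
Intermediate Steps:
$b = \frac{98374}{175951} \approx 0.5591$
$\frac{1}{\frac{198688 + b}{48599 + A} - 117536} = \frac{1}{\frac{198688 + \frac{98374}{175951}}{48599 + 89723} - 117536} = \frac{1}{\frac{34959450662}{175951 \cdot 138322} - 117536} = \frac{1}{\frac{34959450662}{175951} \cdot \frac{1}{138322} - 117536} = \frac{1}{\frac{17479725331}{12168947111} - 117536} = \frac{1}{- \frac{1430271887913165}{12168947111}} = - \frac{12168947111}{1430271887913165}$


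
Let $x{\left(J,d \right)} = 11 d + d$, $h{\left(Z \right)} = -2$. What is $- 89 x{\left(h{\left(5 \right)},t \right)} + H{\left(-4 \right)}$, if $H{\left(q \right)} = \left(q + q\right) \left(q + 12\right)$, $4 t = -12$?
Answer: $3140$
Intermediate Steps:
$t = -3$ ($t = \frac{1}{4} \left(-12\right) = -3$)
$H{\left(q \right)} = 2 q \left(12 + q\right)$
$x{\left(J,d \right)} = 12 d$
$- 89 x{\left(h{\left(5 \right)},t \right)} + H{\left(-4 \right)} = - 89 \cdot 12 \left(-3\right) + 2 \left(-4\right) \left(12 - 4\right) = \left(-89\right) \left(-36\right) + 2 \left(-4\right) 8 = 3204 - 64 = 3140$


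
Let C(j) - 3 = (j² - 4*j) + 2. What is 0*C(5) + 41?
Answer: 41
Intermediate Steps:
C(j) = 5 + j² - 4*j (C(j) = 3 + ((j² - 4*j) + 2) = 3 + (2 + j² - 4*j) = 5 + j² - 4*j)
0*C(5) + 41 = 0*(5 + 5² - 4*5) + 41 = 0*(5 + 25 - 20) + 41 = 0*10 + 41 = 0 + 41 = 41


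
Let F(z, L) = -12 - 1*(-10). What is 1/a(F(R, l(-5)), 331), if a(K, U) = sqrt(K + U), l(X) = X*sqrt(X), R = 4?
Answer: sqrt(329)/329 ≈ 0.055132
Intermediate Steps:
l(X) = X**(3/2)
F(z, L) = -2 (F(z, L) = -12 + 10 = -2)
1/a(F(R, l(-5)), 331) = 1/(sqrt(-2 + 331)) = 1/(sqrt(329)) = sqrt(329)/329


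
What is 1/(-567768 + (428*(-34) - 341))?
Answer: -1/582661 ≈ -1.7163e-6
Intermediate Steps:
1/(-567768 + (428*(-34) - 341)) = 1/(-567768 + (-14552 - 341)) = 1/(-567768 - 14893) = 1/(-582661) = -1/582661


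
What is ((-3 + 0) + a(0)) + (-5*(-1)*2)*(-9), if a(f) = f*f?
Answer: -93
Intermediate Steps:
a(f) = f**2
((-3 + 0) + a(0)) + (-5*(-1)*2)*(-9) = ((-3 + 0) + 0**2) + (-5*(-1)*2)*(-9) = (-3 + 0) + (5*2)*(-9) = -3 + 10*(-9) = -3 - 90 = -93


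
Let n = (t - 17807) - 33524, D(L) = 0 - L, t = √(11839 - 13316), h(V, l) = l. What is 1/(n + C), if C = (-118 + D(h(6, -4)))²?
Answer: -38335/1469573702 - I*√1477/1469573702 ≈ -2.6086e-5 - 2.6152e-8*I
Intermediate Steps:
t = I*√1477 (t = √(-1477) = I*√1477 ≈ 38.432*I)
D(L) = -L
C = 12996 (C = (-118 - 1*(-4))² = (-118 + 4)² = (-114)² = 12996)
n = -51331 + I*√1477 (n = (I*√1477 - 17807) - 33524 = (-17807 + I*√1477) - 33524 = -51331 + I*√1477 ≈ -51331.0 + 38.432*I)
1/(n + C) = 1/((-51331 + I*√1477) + 12996) = 1/(-38335 + I*√1477)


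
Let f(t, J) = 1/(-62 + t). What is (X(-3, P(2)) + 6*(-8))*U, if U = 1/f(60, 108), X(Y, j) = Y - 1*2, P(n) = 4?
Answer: 106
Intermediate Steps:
X(Y, j) = -2 + Y (X(Y, j) = Y - 2 = -2 + Y)
U = -2 (U = 1/(1/(-62 + 60)) = 1/(1/(-2)) = 1/(-½) = -2)
(X(-3, P(2)) + 6*(-8))*U = ((-2 - 3) + 6*(-8))*(-2) = (-5 - 48)*(-2) = -53*(-2) = 106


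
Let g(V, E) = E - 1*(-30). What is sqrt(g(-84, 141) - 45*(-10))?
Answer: 3*sqrt(69) ≈ 24.920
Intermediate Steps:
g(V, E) = 30 + E (g(V, E) = E + 30 = 30 + E)
sqrt(g(-84, 141) - 45*(-10)) = sqrt((30 + 141) - 45*(-10)) = sqrt(171 + 450) = sqrt(621) = 3*sqrt(69)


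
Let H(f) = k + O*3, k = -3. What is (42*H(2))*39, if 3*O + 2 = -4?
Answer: -14742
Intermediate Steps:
O = -2 (O = -⅔ + (⅓)*(-4) = -⅔ - 4/3 = -2)
H(f) = -9 (H(f) = -3 - 2*3 = -3 - 6 = -9)
(42*H(2))*39 = (42*(-9))*39 = -378*39 = -14742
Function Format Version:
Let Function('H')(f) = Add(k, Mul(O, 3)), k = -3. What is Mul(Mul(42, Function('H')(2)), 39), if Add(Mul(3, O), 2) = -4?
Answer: -14742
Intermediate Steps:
O = -2 (O = Add(Rational(-2, 3), Mul(Rational(1, 3), -4)) = Add(Rational(-2, 3), Rational(-4, 3)) = -2)
Function('H')(f) = -9 (Function('H')(f) = Add(-3, Mul(-2, 3)) = Add(-3, -6) = -9)
Mul(Mul(42, Function('H')(2)), 39) = Mul(Mul(42, -9), 39) = Mul(-378, 39) = -14742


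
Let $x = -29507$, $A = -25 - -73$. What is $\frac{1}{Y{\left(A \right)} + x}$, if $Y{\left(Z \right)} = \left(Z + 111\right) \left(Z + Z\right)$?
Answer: $- \frac{1}{14243} \approx -7.021 \cdot 10^{-5}$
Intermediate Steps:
$A = 48$ ($A = -25 + 73 = 48$)
$Y{\left(Z \right)} = 2 Z \left(111 + Z\right)$ ($Y{\left(Z \right)} = \left(111 + Z\right) 2 Z = 2 Z \left(111 + Z\right)$)
$\frac{1}{Y{\left(A \right)} + x} = \frac{1}{2 \cdot 48 \left(111 + 48\right) - 29507} = \frac{1}{2 \cdot 48 \cdot 159 - 29507} = \frac{1}{15264 - 29507} = \frac{1}{-14243} = - \frac{1}{14243}$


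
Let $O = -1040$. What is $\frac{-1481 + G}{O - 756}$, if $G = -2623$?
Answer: $\frac{1026}{449} \approx 2.2851$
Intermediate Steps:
$\frac{-1481 + G}{O - 756} = \frac{-1481 - 2623}{-1040 - 756} = - \frac{4104}{-1796} = \left(-4104\right) \left(- \frac{1}{1796}\right) = \frac{1026}{449}$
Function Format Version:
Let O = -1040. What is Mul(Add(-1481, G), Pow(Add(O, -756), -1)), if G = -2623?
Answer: Rational(1026, 449) ≈ 2.2851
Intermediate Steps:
Mul(Add(-1481, G), Pow(Add(O, -756), -1)) = Mul(Add(-1481, -2623), Pow(Add(-1040, -756), -1)) = Mul(-4104, Pow(-1796, -1)) = Mul(-4104, Rational(-1, 1796)) = Rational(1026, 449)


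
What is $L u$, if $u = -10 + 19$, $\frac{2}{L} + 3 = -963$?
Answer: $- \frac{3}{161} \approx -0.018634$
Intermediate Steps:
$L = - \frac{1}{483}$ ($L = \frac{2}{-3 - 963} = \frac{2}{-966} = 2 \left(- \frac{1}{966}\right) = - \frac{1}{483} \approx -0.0020704$)
$u = 9$
$L u = \left(- \frac{1}{483}\right) 9 = - \frac{3}{161}$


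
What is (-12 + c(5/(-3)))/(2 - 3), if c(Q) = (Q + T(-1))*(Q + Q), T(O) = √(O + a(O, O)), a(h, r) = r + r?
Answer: 58/9 + 10*I*√3/3 ≈ 6.4444 + 5.7735*I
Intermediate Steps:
a(h, r) = 2*r
T(O) = √3*√O (T(O) = √(O + 2*O) = √(3*O) = √3*√O)
c(Q) = 2*Q*(Q + I*√3) (c(Q) = (Q + √3*√(-1))*(Q + Q) = (Q + √3*I)*(2*Q) = (Q + I*√3)*(2*Q) = 2*Q*(Q + I*√3))
(-12 + c(5/(-3)))/(2 - 3) = (-12 + 2*(5/(-3))*(5/(-3) + I*√3))/(2 - 3) = (-12 + 2*(5*(-⅓))*(5*(-⅓) + I*√3))/(-1) = (-12 + 2*(-5/3)*(-5/3 + I*√3))*(-1) = (-12 + (50/9 - 10*I*√3/3))*(-1) = (-58/9 - 10*I*√3/3)*(-1) = 58/9 + 10*I*√3/3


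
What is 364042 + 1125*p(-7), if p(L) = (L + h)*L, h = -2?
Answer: 434917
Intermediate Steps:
p(L) = L*(-2 + L) (p(L) = (L - 2)*L = (-2 + L)*L = L*(-2 + L))
364042 + 1125*p(-7) = 364042 + 1125*(-7*(-2 - 7)) = 364042 + 1125*(-7*(-9)) = 364042 + 1125*63 = 364042 + 70875 = 434917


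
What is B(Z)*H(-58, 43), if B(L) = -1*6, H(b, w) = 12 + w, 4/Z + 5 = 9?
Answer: -330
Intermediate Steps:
Z = 1 (Z = 4/(-5 + 9) = 4/4 = 4*(¼) = 1)
B(L) = -6
B(Z)*H(-58, 43) = -6*(12 + 43) = -6*55 = -330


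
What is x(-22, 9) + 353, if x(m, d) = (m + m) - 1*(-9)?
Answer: 318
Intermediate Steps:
x(m, d) = 9 + 2*m (x(m, d) = 2*m + 9 = 9 + 2*m)
x(-22, 9) + 353 = (9 + 2*(-22)) + 353 = (9 - 44) + 353 = -35 + 353 = 318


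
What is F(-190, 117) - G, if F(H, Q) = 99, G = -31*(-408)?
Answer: -12549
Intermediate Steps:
G = 12648
F(-190, 117) - G = 99 - 1*12648 = 99 - 12648 = -12549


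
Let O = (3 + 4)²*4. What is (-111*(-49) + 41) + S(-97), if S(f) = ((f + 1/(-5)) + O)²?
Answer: 381036/25 ≈ 15241.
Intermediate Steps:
O = 196 (O = 7²*4 = 49*4 = 196)
S(f) = (979/5 + f)² (S(f) = ((f + 1/(-5)) + 196)² = ((f - ⅕) + 196)² = ((-⅕ + f) + 196)² = (979/5 + f)²)
(-111*(-49) + 41) + S(-97) = (-111*(-49) + 41) + (979 + 5*(-97))²/25 = (5439 + 41) + (979 - 485)²/25 = 5480 + (1/25)*494² = 5480 + (1/25)*244036 = 5480 + 244036/25 = 381036/25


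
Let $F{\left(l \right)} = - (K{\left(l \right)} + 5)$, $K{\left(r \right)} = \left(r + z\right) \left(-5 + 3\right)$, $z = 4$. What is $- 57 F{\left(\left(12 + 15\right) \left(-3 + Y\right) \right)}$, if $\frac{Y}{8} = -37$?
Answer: $920151$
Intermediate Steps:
$Y = -296$ ($Y = 8 \left(-37\right) = -296$)
$K{\left(r \right)} = -8 - 2 r$ ($K{\left(r \right)} = \left(r + 4\right) \left(-5 + 3\right) = \left(4 + r\right) \left(-2\right) = -8 - 2 r$)
$F{\left(l \right)} = 3 + 2 l$ ($F{\left(l \right)} = - (\left(-8 - 2 l\right) + 5) = - (-3 - 2 l) = 3 + 2 l$)
$- 57 F{\left(\left(12 + 15\right) \left(-3 + Y\right) \right)} = - 57 \left(3 + 2 \left(12 + 15\right) \left(-3 - 296\right)\right) = - 57 \left(3 + 2 \cdot 27 \left(-299\right)\right) = - 57 \left(3 + 2 \left(-8073\right)\right) = - 57 \left(3 - 16146\right) = \left(-57\right) \left(-16143\right) = 920151$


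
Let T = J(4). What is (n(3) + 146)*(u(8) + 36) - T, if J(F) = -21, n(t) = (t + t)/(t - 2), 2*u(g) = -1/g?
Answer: 10967/2 ≈ 5483.5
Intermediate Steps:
u(g) = -1/(2*g) (u(g) = (-1/g)/2 = -1/(2*g))
n(t) = 2*t/(-2 + t) (n(t) = (2*t)/(-2 + t) = 2*t/(-2 + t))
T = -21
(n(3) + 146)*(u(8) + 36) - T = (2*3/(-2 + 3) + 146)*(-1/2/8 + 36) - 1*(-21) = (2*3/1 + 146)*(-1/2*1/8 + 36) + 21 = (2*3*1 + 146)*(-1/16 + 36) + 21 = (6 + 146)*(575/16) + 21 = 152*(575/16) + 21 = 10925/2 + 21 = 10967/2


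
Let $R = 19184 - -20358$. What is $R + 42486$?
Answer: $82028$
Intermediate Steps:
$R = 39542$ ($R = 19184 + 20358 = 39542$)
$R + 42486 = 39542 + 42486 = 82028$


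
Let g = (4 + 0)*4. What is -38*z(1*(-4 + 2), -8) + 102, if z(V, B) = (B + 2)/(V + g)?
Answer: 828/7 ≈ 118.29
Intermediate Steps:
g = 16 (g = 4*4 = 16)
z(V, B) = (2 + B)/(16 + V) (z(V, B) = (B + 2)/(V + 16) = (2 + B)/(16 + V))
-38*z(1*(-4 + 2), -8) + 102 = -38*(2 - 8)/(16 + 1*(-4 + 2)) + 102 = -38*(-6)/(16 + 1*(-2)) + 102 = -38*(-6)/(16 - 2) + 102 = -38*(-6)/14 + 102 = -19*(-6)/7 + 102 = -38*(-3/7) + 102 = 114/7 + 102 = 828/7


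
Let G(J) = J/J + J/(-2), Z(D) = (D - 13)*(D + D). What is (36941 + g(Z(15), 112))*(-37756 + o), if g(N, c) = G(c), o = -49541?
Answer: -3220037142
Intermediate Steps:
Z(D) = 2*D*(-13 + D) (Z(D) = (-13 + D)*(2*D) = 2*D*(-13 + D))
G(J) = 1 - J/2 (G(J) = 1 + J*(-1/2) = 1 - J/2)
g(N, c) = 1 - c/2
(36941 + g(Z(15), 112))*(-37756 + o) = (36941 + (1 - 1/2*112))*(-37756 - 49541) = (36941 + (1 - 56))*(-87297) = (36941 - 55)*(-87297) = 36886*(-87297) = -3220037142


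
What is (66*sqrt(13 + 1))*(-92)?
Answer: -6072*sqrt(14) ≈ -22719.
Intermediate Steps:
(66*sqrt(13 + 1))*(-92) = (66*sqrt(14))*(-92) = -6072*sqrt(14)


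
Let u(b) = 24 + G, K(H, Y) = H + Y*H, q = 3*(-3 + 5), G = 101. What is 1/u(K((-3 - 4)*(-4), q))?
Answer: 1/125 ≈ 0.0080000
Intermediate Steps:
q = 6 (q = 3*2 = 6)
K(H, Y) = H + H*Y
u(b) = 125 (u(b) = 24 + 101 = 125)
1/u(K((-3 - 4)*(-4), q)) = 1/125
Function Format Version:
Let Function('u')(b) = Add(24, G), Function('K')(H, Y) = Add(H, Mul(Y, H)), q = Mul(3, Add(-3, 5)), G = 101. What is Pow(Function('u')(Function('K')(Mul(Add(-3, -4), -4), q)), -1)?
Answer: Rational(1, 125) ≈ 0.0080000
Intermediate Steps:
q = 6 (q = Mul(3, 2) = 6)
Function('K')(H, Y) = Add(H, Mul(H, Y))
Function('u')(b) = 125 (Function('u')(b) = Add(24, 101) = 125)
Pow(Function('u')(Function('K')(Mul(Add(-3, -4), -4), q)), -1) = Pow(125, -1) = Rational(1, 125)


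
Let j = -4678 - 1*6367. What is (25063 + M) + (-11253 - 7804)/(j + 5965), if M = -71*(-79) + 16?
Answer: 155914097/5080 ≈ 30692.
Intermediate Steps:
j = -11045 (j = -4678 - 6367 = -11045)
M = 5625 (M = 5609 + 16 = 5625)
(25063 + M) + (-11253 - 7804)/(j + 5965) = (25063 + 5625) + (-11253 - 7804)/(-11045 + 5965) = 30688 - 19057/(-5080) = 30688 - 19057*(-1/5080) = 30688 + 19057/5080 = 155914097/5080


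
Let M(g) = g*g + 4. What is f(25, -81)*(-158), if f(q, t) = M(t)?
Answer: -1037270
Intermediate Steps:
M(g) = 4 + g² (M(g) = g² + 4 = 4 + g²)
f(q, t) = 4 + t²
f(25, -81)*(-158) = (4 + (-81)²)*(-158) = (4 + 6561)*(-158) = 6565*(-158) = -1037270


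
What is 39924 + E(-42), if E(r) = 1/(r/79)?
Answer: 1676729/42 ≈ 39922.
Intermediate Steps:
E(r) = 79/r (E(r) = 1/(r*(1/79)) = 1/(r/79) = 79/r)
39924 + E(-42) = 39924 + 79/(-42) = 39924 + 79*(-1/42) = 39924 - 79/42 = 1676729/42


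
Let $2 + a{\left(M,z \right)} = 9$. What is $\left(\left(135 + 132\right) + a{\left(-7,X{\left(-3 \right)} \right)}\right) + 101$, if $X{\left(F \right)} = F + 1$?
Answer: $375$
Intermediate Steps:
$X{\left(F \right)} = 1 + F$
$a{\left(M,z \right)} = 7$ ($a{\left(M,z \right)} = -2 + 9 = 7$)
$\left(\left(135 + 132\right) + a{\left(-7,X{\left(-3 \right)} \right)}\right) + 101 = \left(\left(135 + 132\right) + 7\right) + 101 = \left(267 + 7\right) + 101 = 274 + 101 = 375$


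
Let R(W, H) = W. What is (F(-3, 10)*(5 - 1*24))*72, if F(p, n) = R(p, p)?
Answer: 4104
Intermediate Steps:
F(p, n) = p
(F(-3, 10)*(5 - 1*24))*72 = -3*(5 - 1*24)*72 = -3*(5 - 24)*72 = -3*(-19)*72 = 57*72 = 4104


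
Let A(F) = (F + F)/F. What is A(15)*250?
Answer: 500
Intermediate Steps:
A(F) = 2 (A(F) = (2*F)/F = 2)
A(15)*250 = 2*250 = 500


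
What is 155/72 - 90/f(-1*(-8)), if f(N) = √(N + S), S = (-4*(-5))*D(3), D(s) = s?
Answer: 155/72 - 45*√17/17 ≈ -8.7613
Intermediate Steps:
S = 60 (S = -4*(-5)*3 = 20*3 = 60)
f(N) = √(60 + N) (f(N) = √(N + 60) = √(60 + N))
155/72 - 90/f(-1*(-8)) = 155/72 - 90/√(60 - 1*(-8)) = 155*(1/72) - 90/√(60 + 8) = 155/72 - 90*√17/34 = 155/72 - 45*√17/17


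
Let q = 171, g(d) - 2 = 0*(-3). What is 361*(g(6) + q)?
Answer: 62453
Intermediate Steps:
g(d) = 2 (g(d) = 2 + 0*(-3) = 2 + 0 = 2)
361*(g(6) + q) = 361*(2 + 171) = 361*173 = 62453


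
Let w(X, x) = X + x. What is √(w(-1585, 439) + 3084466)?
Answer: 2*√770830 ≈ 1755.9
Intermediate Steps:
√(w(-1585, 439) + 3084466) = √((-1585 + 439) + 3084466) = √(-1146 + 3084466) = √3083320 = 2*√770830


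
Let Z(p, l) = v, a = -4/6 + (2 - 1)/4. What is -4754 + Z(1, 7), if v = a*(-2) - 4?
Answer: -28543/6 ≈ -4757.2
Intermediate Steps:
a = -5/12 (a = -4*⅙ + 1*(¼) = -⅔ + ¼ = -5/12 ≈ -0.41667)
v = -19/6 (v = -5/12*(-2) - 4 = ⅚ - 4 = -19/6 ≈ -3.1667)
Z(p, l) = -19/6
-4754 + Z(1, 7) = -4754 - 19/6 = -28543/6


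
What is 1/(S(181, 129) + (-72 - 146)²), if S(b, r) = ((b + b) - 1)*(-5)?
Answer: 1/45719 ≈ 2.1873e-5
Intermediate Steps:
S(b, r) = 5 - 10*b (S(b, r) = (2*b - 1)*(-5) = (-1 + 2*b)*(-5) = 5 - 10*b)
1/(S(181, 129) + (-72 - 146)²) = 1/((5 - 10*181) + (-72 - 146)²) = 1/((5 - 1810) + (-218)²) = 1/(-1805 + 47524) = 1/45719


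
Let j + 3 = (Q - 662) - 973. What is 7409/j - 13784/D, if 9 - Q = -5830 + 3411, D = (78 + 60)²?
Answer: 32551909/3761190 ≈ 8.6547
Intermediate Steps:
D = 19044 (D = 138² = 19044)
Q = 2428 (Q = 9 - (-5830 + 3411) = 9 - 1*(-2419) = 9 + 2419 = 2428)
j = 790 (j = -3 + ((2428 - 662) - 973) = -3 + (1766 - 973) = -3 + 793 = 790)
7409/j - 13784/D = 7409/790 - 13784/19044 = 7409*(1/790) - 13784*1/19044 = 7409/790 - 3446/4761 = 32551909/3761190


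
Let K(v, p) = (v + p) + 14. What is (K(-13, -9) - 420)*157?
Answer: -67196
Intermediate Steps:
K(v, p) = 14 + p + v (K(v, p) = (p + v) + 14 = 14 + p + v)
(K(-13, -9) - 420)*157 = ((14 - 9 - 13) - 420)*157 = (-8 - 420)*157 = -428*157 = -67196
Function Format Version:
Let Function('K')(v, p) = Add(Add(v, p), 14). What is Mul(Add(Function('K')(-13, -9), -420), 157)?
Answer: -67196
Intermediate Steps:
Function('K')(v, p) = Add(14, p, v) (Function('K')(v, p) = Add(Add(p, v), 14) = Add(14, p, v))
Mul(Add(Function('K')(-13, -9), -420), 157) = Mul(Add(Add(14, -9, -13), -420), 157) = Mul(Add(-8, -420), 157) = Mul(-428, 157) = -67196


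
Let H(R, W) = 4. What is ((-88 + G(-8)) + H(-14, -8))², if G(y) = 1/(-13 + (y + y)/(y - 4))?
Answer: 8661249/1225 ≈ 7070.4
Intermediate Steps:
G(y) = 1/(-13 + 2*y/(-4 + y)) (G(y) = 1/(-13 + (2*y)/(-4 + y)) = 1/(-13 + 2*y/(-4 + y)))
((-88 + G(-8)) + H(-14, -8))² = ((-88 + (4 - 1*(-8))/(-52 + 11*(-8))) + 4)² = ((-88 + (4 + 8)/(-52 - 88)) + 4)² = ((-88 + 12/(-140)) + 4)² = ((-88 - 1/140*12) + 4)² = ((-88 - 3/35) + 4)² = (-3083/35 + 4)² = (-2943/35)² = 8661249/1225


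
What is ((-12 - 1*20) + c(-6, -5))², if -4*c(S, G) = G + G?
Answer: 3481/4 ≈ 870.25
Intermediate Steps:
c(S, G) = -G/2 (c(S, G) = -(G + G)/4 = -G/2)
((-12 - 1*20) + c(-6, -5))² = ((-12 - 1*20) - ½*(-5))² = ((-12 - 20) + 5/2)² = (-32 + 5/2)² = (-59/2)² = 3481/4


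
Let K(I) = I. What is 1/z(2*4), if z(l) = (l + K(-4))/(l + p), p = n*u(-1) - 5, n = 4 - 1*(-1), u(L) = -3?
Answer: -3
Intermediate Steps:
n = 5 (n = 4 + 1 = 5)
p = -20 (p = 5*(-3) - 5 = -15 - 5 = -20)
z(l) = (-4 + l)/(-20 + l) (z(l) = (l - 4)/(l - 20) = (-4 + l)/(-20 + l))
1/z(2*4) = 1/((-4 + 2*4)/(-20 + 2*4)) = 1/((-4 + 8)/(-20 + 8)) = 1/(4/(-12)) = 1/(-1/12*4) = 1/(-1/3) = -3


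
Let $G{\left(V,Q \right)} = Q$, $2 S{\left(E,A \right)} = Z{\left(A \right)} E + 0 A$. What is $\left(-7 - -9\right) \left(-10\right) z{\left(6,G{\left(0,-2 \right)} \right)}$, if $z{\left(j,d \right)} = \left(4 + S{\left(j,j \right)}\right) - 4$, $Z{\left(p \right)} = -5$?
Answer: $300$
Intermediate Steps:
$S{\left(E,A \right)} = - \frac{5 E}{2}$ ($S{\left(E,A \right)} = \frac{- 5 E + 0 A}{2} = \frac{- 5 E + 0}{2} = \frac{\left(-5\right) E}{2} = - \frac{5 E}{2}$)
$z{\left(j,d \right)} = - \frac{5 j}{2}$ ($z{\left(j,d \right)} = \left(4 - \frac{5 j}{2}\right) - 4 = - \frac{5 j}{2}$)
$\left(-7 - -9\right) \left(-10\right) z{\left(6,G{\left(0,-2 \right)} \right)} = \left(-7 - -9\right) \left(-10\right) \left(\left(- \frac{5}{2}\right) 6\right) = \left(-7 + 9\right) \left(-10\right) \left(-15\right) = 2 \left(-10\right) \left(-15\right) = \left(-20\right) \left(-15\right) = 300$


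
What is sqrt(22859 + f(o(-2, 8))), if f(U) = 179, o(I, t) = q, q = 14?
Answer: sqrt(23038) ≈ 151.78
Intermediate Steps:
o(I, t) = 14
sqrt(22859 + f(o(-2, 8))) = sqrt(22859 + 179) = sqrt(23038)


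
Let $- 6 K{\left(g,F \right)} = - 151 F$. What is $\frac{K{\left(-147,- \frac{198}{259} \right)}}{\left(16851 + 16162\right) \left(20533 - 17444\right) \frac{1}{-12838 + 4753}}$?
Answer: $\frac{5755365}{3773154809} \approx 0.0015253$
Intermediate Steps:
$K{\left(g,F \right)} = \frac{151 F}{6}$ ($K{\left(g,F \right)} = - \frac{\left(-151\right) F}{6} = \frac{151 F}{6}$)
$\frac{K{\left(-147,- \frac{198}{259} \right)}}{\left(16851 + 16162\right) \left(20533 - 17444\right) \frac{1}{-12838 + 4753}} = \frac{\frac{151}{6} \left(- \frac{198}{259}\right)}{\left(16851 + 16162\right) \left(20533 - 17444\right) \frac{1}{-12838 + 4753}} = \frac{\frac{151}{6} \left(\left(-198\right) \frac{1}{259}\right)}{33013 \cdot 3089 \frac{1}{-8085}} = \frac{\frac{151}{6} \left(- \frac{198}{259}\right)}{101977157 \left(- \frac{1}{8085}\right)} = - \frac{4983}{259 \left(- \frac{101977157}{8085}\right)} = \left(- \frac{4983}{259}\right) \left(- \frac{8085}{101977157}\right) = \frac{5755365}{3773154809}$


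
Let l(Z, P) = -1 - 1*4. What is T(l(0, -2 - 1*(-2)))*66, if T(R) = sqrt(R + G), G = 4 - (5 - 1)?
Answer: 66*I*sqrt(5) ≈ 147.58*I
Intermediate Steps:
l(Z, P) = -5 (l(Z, P) = -1 - 4 = -5)
G = 0 (G = 4 - 1*4 = 4 - 4 = 0)
T(R) = sqrt(R) (T(R) = sqrt(R + 0) = sqrt(R))
T(l(0, -2 - 1*(-2)))*66 = sqrt(-5)*66 = (I*sqrt(5))*66 = 66*I*sqrt(5)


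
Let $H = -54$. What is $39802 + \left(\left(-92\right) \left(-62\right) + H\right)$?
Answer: $45452$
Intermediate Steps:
$39802 + \left(\left(-92\right) \left(-62\right) + H\right) = 39802 - -5650 = 39802 + \left(5704 - 54\right) = 39802 + 5650 = 45452$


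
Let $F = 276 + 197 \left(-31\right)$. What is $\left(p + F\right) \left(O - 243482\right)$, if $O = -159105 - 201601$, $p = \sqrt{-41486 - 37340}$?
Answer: $3523020228 - 604188 i \sqrt{78826} \approx 3.523 \cdot 10^{9} - 1.6963 \cdot 10^{8} i$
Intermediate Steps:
$p = i \sqrt{78826}$ ($p = \sqrt{-78826} = i \sqrt{78826} \approx 280.76 i$)
$F = -5831$ ($F = 276 - 6107 = -5831$)
$O = -360706$ ($O = -159105 - 201601 = -360706$)
$\left(p + F\right) \left(O - 243482\right) = \left(i \sqrt{78826} - 5831\right) \left(-360706 - 243482\right) = \left(-5831 + i \sqrt{78826}\right) \left(-604188\right) = 3523020228 - 604188 i \sqrt{78826}$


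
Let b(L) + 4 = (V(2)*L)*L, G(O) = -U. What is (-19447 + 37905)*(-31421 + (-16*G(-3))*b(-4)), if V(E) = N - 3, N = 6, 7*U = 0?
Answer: -579968818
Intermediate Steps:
U = 0 (U = (⅐)*0 = 0)
V(E) = 3 (V(E) = 6 - 3 = 3)
G(O) = 0 (G(O) = -1*0 = 0)
b(L) = -4 + 3*L² (b(L) = -4 + (3*L)*L = -4 + 3*L²)
(-19447 + 37905)*(-31421 + (-16*G(-3))*b(-4)) = (-19447 + 37905)*(-31421 + (-16*0)*(-4 + 3*(-4)²)) = 18458*(-31421 + 0*(-4 + 3*16)) = 18458*(-31421 + 0*(-4 + 48)) = 18458*(-31421 + 0*44) = 18458*(-31421 + 0) = 18458*(-31421) = -579968818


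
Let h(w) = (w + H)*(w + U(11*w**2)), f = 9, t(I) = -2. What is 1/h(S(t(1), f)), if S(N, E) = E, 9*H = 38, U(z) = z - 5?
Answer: 9/106505 ≈ 8.4503e-5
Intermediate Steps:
U(z) = -5 + z
H = 38/9 (H = (1/9)*38 = 38/9 ≈ 4.2222)
h(w) = (38/9 + w)*(-5 + w + 11*w**2) (h(w) = (w + 38/9)*(w + (-5 + 11*w**2)) = (38/9 + w)*(-5 + w + 11*w**2))
1/h(S(t(1), f)) = 1/(-190/9 + 11*9**3 - 7/9*9 + (427/9)*9**2) = 1/(-190/9 + 11*729 - 7 + (427/9)*81) = 1/(-190/9 + 8019 - 7 + 3843) = 1/(106505/9) = 9/106505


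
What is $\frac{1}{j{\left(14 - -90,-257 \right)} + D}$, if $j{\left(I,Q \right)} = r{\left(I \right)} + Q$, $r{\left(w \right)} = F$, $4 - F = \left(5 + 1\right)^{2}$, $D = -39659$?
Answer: $- \frac{1}{39948} \approx -2.5033 \cdot 10^{-5}$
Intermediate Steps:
$F = -32$ ($F = 4 - \left(5 + 1\right)^{2} = 4 - 6^{2} = 4 - 36 = -32$)
$r{\left(w \right)} = -32$
$j{\left(I,Q \right)} = -32 + Q$
$\frac{1}{j{\left(14 - -90,-257 \right)} + D} = \frac{1}{\left(-32 - 257\right) - 39659} = \frac{1}{-289 - 39659} = \frac{1}{-39948} = - \frac{1}{39948}$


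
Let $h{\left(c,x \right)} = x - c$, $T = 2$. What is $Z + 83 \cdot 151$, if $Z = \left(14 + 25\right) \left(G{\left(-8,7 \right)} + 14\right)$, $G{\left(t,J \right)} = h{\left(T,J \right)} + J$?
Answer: $13547$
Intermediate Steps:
$G{\left(t,J \right)} = -2 + 2 J$ ($G{\left(t,J \right)} = \left(J - 2\right) + J = \left(-2 + J\right) + J = -2 + 2 J$)
$Z = 1014$ ($Z = \left(14 + 25\right) \left(\left(-2 + 2 \cdot 7\right) + 14\right) = 39 \left(\left(-2 + 14\right) + 14\right) = 39 \left(12 + 14\right) = 39 \cdot 26 = 1014$)
$Z + 83 \cdot 151 = 1014 + 83 \cdot 151 = 1014 + 12533 = 13547$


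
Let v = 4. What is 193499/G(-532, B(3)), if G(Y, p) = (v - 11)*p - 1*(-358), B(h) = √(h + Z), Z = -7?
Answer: 34636321/64180 + 1354493*I/64180 ≈ 539.67 + 21.105*I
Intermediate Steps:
B(h) = √(-7 + h) (B(h) = √(h - 7) = √(-7 + h))
G(Y, p) = 358 - 7*p (G(Y, p) = (4 - 11)*p - 1*(-358) = -7*p + 358 = 358 - 7*p)
193499/G(-532, B(3)) = 193499/(358 - 7*√(-7 + 3)) = 193499/(358 - 14*I) = 193499*((358 + 14*I)/128360) = 193499*(358 + 14*I)/128360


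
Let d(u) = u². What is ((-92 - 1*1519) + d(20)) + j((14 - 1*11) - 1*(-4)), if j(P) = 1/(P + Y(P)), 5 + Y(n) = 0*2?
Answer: -2421/2 ≈ -1210.5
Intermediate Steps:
Y(n) = -5 (Y(n) = -5 + 0*2 = -5 + 0 = -5)
j(P) = 1/(-5 + P) (j(P) = 1/(P - 5) = 1/(-5 + P))
((-92 - 1*1519) + d(20)) + j((14 - 1*11) - 1*(-4)) = ((-92 - 1*1519) + 20²) + 1/(-5 + ((14 - 1*11) - 1*(-4))) = ((-92 - 1519) + 400) + 1/(-5 + ((14 - 11) + 4)) = (-1611 + 400) + 1/(-5 + (3 + 4)) = -1211 + 1/(-5 + 7) = -1211 + 1/2 = -1211 + ½ = -2421/2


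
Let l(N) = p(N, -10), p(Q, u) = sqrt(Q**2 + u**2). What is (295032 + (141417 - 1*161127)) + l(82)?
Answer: 275322 + 2*sqrt(1706) ≈ 2.7540e+5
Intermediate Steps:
l(N) = sqrt(100 + N**2) (l(N) = sqrt(N**2 + (-10)**2) = sqrt(N**2 + 100) = sqrt(100 + N**2))
(295032 + (141417 - 1*161127)) + l(82) = (295032 + (141417 - 1*161127)) + sqrt(100 + 82**2) = (295032 + (141417 - 161127)) + sqrt(100 + 6724) = (295032 - 19710) + sqrt(6824) = 275322 + 2*sqrt(1706)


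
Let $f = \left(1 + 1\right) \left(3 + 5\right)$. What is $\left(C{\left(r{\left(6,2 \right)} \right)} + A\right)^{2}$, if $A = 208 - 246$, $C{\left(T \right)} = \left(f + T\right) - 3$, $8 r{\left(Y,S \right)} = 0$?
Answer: $625$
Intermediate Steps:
$f = 16$ ($f = 2 \cdot 8 = 16$)
$r{\left(Y,S \right)} = 0$ ($r{\left(Y,S \right)} = \frac{1}{8} \cdot 0 = 0$)
$C{\left(T \right)} = 13 + T$ ($C{\left(T \right)} = \left(16 + T\right) - 3 = 13 + T$)
$A = -38$
$\left(C{\left(r{\left(6,2 \right)} \right)} + A\right)^{2} = \left(\left(13 + 0\right) - 38\right)^{2} = \left(13 - 38\right)^{2} = \left(-25\right)^{2} = 625$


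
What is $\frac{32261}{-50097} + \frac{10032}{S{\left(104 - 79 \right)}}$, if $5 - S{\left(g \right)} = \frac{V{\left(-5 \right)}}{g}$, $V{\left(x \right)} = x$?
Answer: $\frac{1256013367}{651261} \approx 1928.6$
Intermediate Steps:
$S{\left(g \right)} = 5 + \frac{5}{g}$ ($S{\left(g \right)} = 5 - - \frac{5}{g} = 5 + \frac{5}{g}$)
$\frac{32261}{-50097} + \frac{10032}{S{\left(104 - 79 \right)}} = \frac{32261}{-50097} + \frac{10032}{5 + \frac{5}{104 - 79}} = 32261 \left(- \frac{1}{50097}\right) + \frac{10032}{5 + \frac{5}{25}} = - \frac{32261}{50097} + \frac{10032}{5 + 5 \cdot \frac{1}{25}} = - \frac{32261}{50097} + \frac{10032}{5 + \frac{1}{5}} = - \frac{32261}{50097} + \frac{10032}{\frac{26}{5}} = - \frac{32261}{50097} + 10032 \cdot \frac{5}{26} = - \frac{32261}{50097} + \frac{25080}{13} = \frac{1256013367}{651261}$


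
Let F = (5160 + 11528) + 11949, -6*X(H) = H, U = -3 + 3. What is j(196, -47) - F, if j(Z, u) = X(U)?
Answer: -28637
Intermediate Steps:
U = 0
X(H) = -H/6
j(Z, u) = 0 (j(Z, u) = -⅙*0 = 0)
F = 28637 (F = 16688 + 11949 = 28637)
j(196, -47) - F = 0 - 1*28637 = 0 - 28637 = -28637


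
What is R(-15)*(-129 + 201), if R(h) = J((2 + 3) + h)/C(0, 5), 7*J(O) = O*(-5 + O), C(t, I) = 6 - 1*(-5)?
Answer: 10800/77 ≈ 140.26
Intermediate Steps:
C(t, I) = 11 (C(t, I) = 6 + 5 = 11)
J(O) = O*(-5 + O)/7 (J(O) = (O*(-5 + O))/7 = O*(-5 + O)/7)
R(h) = h*(5 + h)/77 (R(h) = (((2 + 3) + h)*(-5 + ((2 + 3) + h))/7)/11 = ((5 + h)*(-5 + (5 + h))/7)*(1/11) = ((5 + h)*h/7)*(1/11) = (h*(5 + h)/7)*(1/11) = h*(5 + h)/77)
R(-15)*(-129 + 201) = ((1/77)*(-15)*(5 - 15))*(-129 + 201) = ((1/77)*(-15)*(-10))*72 = (150/77)*72 = 10800/77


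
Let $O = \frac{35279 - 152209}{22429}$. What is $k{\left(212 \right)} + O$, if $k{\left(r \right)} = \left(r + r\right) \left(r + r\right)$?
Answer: $\frac{366552634}{2039} \approx 1.7977 \cdot 10^{5}$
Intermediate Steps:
$k{\left(r \right)} = 4 r^{2}$ ($k{\left(r \right)} = 2 r 2 r = 4 r^{2}$)
$O = - \frac{10630}{2039}$ ($O = \left(35279 - 152209\right) \frac{1}{22429} = \left(-116930\right) \frac{1}{22429} = - \frac{10630}{2039} \approx -5.2133$)
$k{\left(212 \right)} + O = 4 \cdot 212^{2} - \frac{10630}{2039} = 4 \cdot 44944 - \frac{10630}{2039} = 179776 - \frac{10630}{2039} = \frac{366552634}{2039}$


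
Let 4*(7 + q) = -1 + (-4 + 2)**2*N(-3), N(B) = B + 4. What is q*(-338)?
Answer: 4225/2 ≈ 2112.5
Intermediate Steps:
N(B) = 4 + B
q = -25/4 (q = -7 + (-1 + (-4 + 2)**2*(4 - 3))/4 = -7 + (-1 + (-2)**2*1)/4 = -7 + (-1 + 4*1)/4 = -7 + (-1 + 4)/4 = -7 + (1/4)*3 = -7 + 3/4 = -25/4 ≈ -6.2500)
q*(-338) = -25/4*(-338) = 4225/2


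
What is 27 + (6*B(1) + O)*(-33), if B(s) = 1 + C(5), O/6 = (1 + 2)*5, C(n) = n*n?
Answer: -8091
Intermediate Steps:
C(n) = n**2
O = 90 (O = 6*((1 + 2)*5) = 6*(3*5) = 6*15 = 90)
B(s) = 26 (B(s) = 1 + 5**2 = 1 + 25 = 26)
27 + (6*B(1) + O)*(-33) = 27 + (6*26 + 90)*(-33) = 27 + (156 + 90)*(-33) = 27 + 246*(-33) = 27 - 8118 = -8091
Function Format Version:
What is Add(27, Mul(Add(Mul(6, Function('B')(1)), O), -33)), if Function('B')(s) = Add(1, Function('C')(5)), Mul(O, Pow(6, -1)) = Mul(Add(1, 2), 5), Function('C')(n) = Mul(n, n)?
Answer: -8091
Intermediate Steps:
Function('C')(n) = Pow(n, 2)
O = 90 (O = Mul(6, Mul(Add(1, 2), 5)) = Mul(6, Mul(3, 5)) = Mul(6, 15) = 90)
Function('B')(s) = 26 (Function('B')(s) = Add(1, Pow(5, 2)) = Add(1, 25) = 26)
Add(27, Mul(Add(Mul(6, Function('B')(1)), O), -33)) = Add(27, Mul(Add(Mul(6, 26), 90), -33)) = Add(27, Mul(Add(156, 90), -33)) = Add(27, Mul(246, -33)) = Add(27, -8118) = -8091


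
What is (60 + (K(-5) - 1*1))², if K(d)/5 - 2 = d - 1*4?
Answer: 576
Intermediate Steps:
K(d) = -10 + 5*d (K(d) = 10 + 5*(d - 1*4) = 10 + 5*(d - 4) = 10 + 5*(-4 + d) = 10 + (-20 + 5*d) = -10 + 5*d)
(60 + (K(-5) - 1*1))² = (60 + ((-10 + 5*(-5)) - 1*1))² = (60 + ((-10 - 25) - 1))² = (60 + (-35 - 1))² = (60 - 36)² = 24² = 576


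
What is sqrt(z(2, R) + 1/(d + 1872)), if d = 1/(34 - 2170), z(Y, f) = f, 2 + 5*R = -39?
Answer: I*sqrt(3277476122223205)/19992955 ≈ 2.8635*I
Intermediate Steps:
R = -41/5 (R = -2/5 + (1/5)*(-39) = -2/5 - 39/5 = -41/5 ≈ -8.2000)
d = -1/2136 (d = 1/(-2136) = -1/2136 ≈ -0.00046816)
sqrt(z(2, R) + 1/(d + 1872)) = sqrt(-41/5 + 1/(-1/2136 + 1872)) = sqrt(-41/5 + 1/(3998591/2136)) = sqrt(-41/5 + 2136/3998591) = sqrt(-163931551/19992955) = I*sqrt(3277476122223205)/19992955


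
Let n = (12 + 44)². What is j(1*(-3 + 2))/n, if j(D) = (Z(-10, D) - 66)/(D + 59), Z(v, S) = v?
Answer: -19/45472 ≈ -0.00041784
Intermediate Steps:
n = 3136 (n = 56² = 3136)
j(D) = -76/(59 + D) (j(D) = (-10 - 66)/(D + 59) = -76/(59 + D))
j(1*(-3 + 2))/n = -76/(59 + 1*(-3 + 2))/3136 = -76/(59 + 1*(-1))*(1/3136) = -76/(59 - 1)*(1/3136) = -76/58*(1/3136) = -76*1/58*(1/3136) = -38/29*1/3136 = -19/45472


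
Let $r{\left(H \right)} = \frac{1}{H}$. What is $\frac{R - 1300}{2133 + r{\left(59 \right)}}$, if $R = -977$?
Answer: $- \frac{134343}{125848} \approx -1.0675$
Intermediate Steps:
$\frac{R - 1300}{2133 + r{\left(59 \right)}} = \frac{-977 - 1300}{2133 + \frac{1}{59}} = - \frac{2277}{2133 + \frac{1}{59}} = - \frac{2277}{\frac{125848}{59}} = \left(-2277\right) \frac{59}{125848} = - \frac{134343}{125848}$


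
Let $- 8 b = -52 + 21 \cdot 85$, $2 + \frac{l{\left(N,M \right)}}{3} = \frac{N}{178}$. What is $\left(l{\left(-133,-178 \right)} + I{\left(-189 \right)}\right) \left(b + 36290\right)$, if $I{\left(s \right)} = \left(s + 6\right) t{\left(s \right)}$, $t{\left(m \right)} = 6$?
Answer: $- \frac{56825954757}{1424} \approx -3.9906 \cdot 10^{7}$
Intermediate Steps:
$l{\left(N,M \right)} = -6 + \frac{3 N}{178}$ ($l{\left(N,M \right)} = -6 + 3 \frac{N}{178} = -6 + \frac{3 N}{178}$)
$b = - \frac{1733}{8}$ ($b = - \frac{-52 + 21 \cdot 85}{8} = - \frac{-52 + 1785}{8} = \left(- \frac{1}{8}\right) 1733 = - \frac{1733}{8} \approx -216.63$)
$I{\left(s \right)} = 36 + 6 s$ ($I{\left(s \right)} = \left(s + 6\right) 6 = \left(6 + s\right) 6 = 36 + 6 s$)
$\left(l{\left(-133,-178 \right)} + I{\left(-189 \right)}\right) \left(b + 36290\right) = \left(\left(-6 + \frac{3}{178} \left(-133\right)\right) + \left(36 + 6 \left(-189\right)\right)\right) \left(- \frac{1733}{8} + 36290\right) = \left(\left(-6 - \frac{399}{178}\right) + \left(36 - 1134\right)\right) \frac{288587}{8} = \left(- \frac{1467}{178} - 1098\right) \frac{288587}{8} = \left(- \frac{196911}{178}\right) \frac{288587}{8} = - \frac{56825954757}{1424}$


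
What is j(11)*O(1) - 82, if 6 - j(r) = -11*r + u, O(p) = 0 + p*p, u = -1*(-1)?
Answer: 44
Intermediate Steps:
u = 1
O(p) = p² (O(p) = 0 + p² = p²)
j(r) = 5 + 11*r (j(r) = 6 - (-11*r + 1) = 6 - (1 - 11*r) = 6 + (-1 + 11*r) = 5 + 11*r)
j(11)*O(1) - 82 = (5 + 11*11)*1² - 82 = (5 + 121)*1 - 82 = 126*1 - 82 = 126 - 82 = 44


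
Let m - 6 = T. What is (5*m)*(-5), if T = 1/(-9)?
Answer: -1325/9 ≈ -147.22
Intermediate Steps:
T = -⅑ ≈ -0.11111
m = 53/9 (m = 6 - ⅑ = 53/9 ≈ 5.8889)
(5*m)*(-5) = (5*(53/9))*(-5) = (265/9)*(-5) = -1325/9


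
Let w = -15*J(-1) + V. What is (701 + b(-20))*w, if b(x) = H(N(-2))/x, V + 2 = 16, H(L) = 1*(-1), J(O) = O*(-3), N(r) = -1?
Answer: -434651/20 ≈ -21733.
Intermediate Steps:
J(O) = -3*O
H(L) = -1
V = 14 (V = -2 + 16 = 14)
b(x) = -1/x
w = -31 (w = -(-45)*(-1) + 14 = -15*3 + 14 = -45 + 14 = -31)
(701 + b(-20))*w = (701 - 1/(-20))*(-31) = (701 - 1*(-1/20))*(-31) = (701 + 1/20)*(-31) = (14021/20)*(-31) = -434651/20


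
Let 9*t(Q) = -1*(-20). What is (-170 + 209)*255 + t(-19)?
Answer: 89525/9 ≈ 9947.2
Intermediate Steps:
t(Q) = 20/9 (t(Q) = (-1*(-20))/9 = (⅑)*20 = 20/9)
(-170 + 209)*255 + t(-19) = (-170 + 209)*255 + 20/9 = 39*255 + 20/9 = 9945 + 20/9 = 89525/9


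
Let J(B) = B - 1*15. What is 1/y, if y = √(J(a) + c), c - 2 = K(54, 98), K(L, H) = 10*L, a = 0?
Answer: √527/527 ≈ 0.043561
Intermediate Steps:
J(B) = -15 + B (J(B) = B - 15 = -15 + B)
c = 542 (c = 2 + 10*54 = 2 + 540 = 542)
y = √527 (y = √((-15 + 0) + 542) = √(-15 + 542) = √527 ≈ 22.956)
1/y = 1/(√527) = √527/527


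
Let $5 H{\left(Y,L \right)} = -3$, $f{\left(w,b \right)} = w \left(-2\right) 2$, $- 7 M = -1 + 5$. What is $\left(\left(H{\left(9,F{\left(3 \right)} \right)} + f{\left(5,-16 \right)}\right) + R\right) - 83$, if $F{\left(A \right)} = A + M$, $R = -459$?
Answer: $- \frac{2813}{5} \approx -562.6$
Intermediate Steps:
$M = - \frac{4}{7}$ ($M = - \frac{-1 + 5}{7} = \left(- \frac{1}{7}\right) 4 = - \frac{4}{7} \approx -0.57143$)
$F{\left(A \right)} = - \frac{4}{7} + A$ ($F{\left(A \right)} = A - \frac{4}{7} = - \frac{4}{7} + A$)
$f{\left(w,b \right)} = - 4 w$ ($f{\left(w,b \right)} = - 2 w 2 = - 4 w$)
$H{\left(Y,L \right)} = - \frac{3}{5}$ ($H{\left(Y,L \right)} = \frac{1}{5} \left(-3\right) = - \frac{3}{5}$)
$\left(\left(H{\left(9,F{\left(3 \right)} \right)} + f{\left(5,-16 \right)}\right) + R\right) - 83 = \left(\left(- \frac{3}{5} - 20\right) - 459\right) - 83 = \left(- \frac{103}{5} - 459\right) - 83 = - \frac{2398}{5} - 83 = - \frac{2813}{5}$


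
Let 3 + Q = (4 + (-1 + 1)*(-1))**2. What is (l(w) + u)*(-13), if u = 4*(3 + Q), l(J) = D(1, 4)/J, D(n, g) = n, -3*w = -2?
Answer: -1703/2 ≈ -851.50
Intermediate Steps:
w = 2/3 (w = -1/3*(-2) = 2/3 ≈ 0.66667)
l(J) = 1/J
Q = 13 (Q = -3 + (4 + (-1 + 1)*(-1))**2 = -3 + (4 + 0*(-1))**2 = -3 + (4 + 0)**2 = -3 + 4**2 = -3 + 16 = 13)
u = 64 (u = 4*(3 + 13) = 4*16 = 64)
(l(w) + u)*(-13) = (1/(2/3) + 64)*(-13) = (3/2 + 64)*(-13) = (131/2)*(-13) = -1703/2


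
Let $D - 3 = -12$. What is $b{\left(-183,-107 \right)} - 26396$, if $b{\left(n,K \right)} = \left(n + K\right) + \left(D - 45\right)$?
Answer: $-26740$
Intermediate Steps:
$D = -9$ ($D = 3 - 12 = -9$)
$b{\left(n,K \right)} = -54 + K + n$ ($b{\left(n,K \right)} = \left(n + K\right) - 54 = \left(K + n\right) - 54 = -54 + K + n$)
$b{\left(-183,-107 \right)} - 26396 = \left(-54 - 107 - 183\right) - 26396 = -344 - 26396 = -26740$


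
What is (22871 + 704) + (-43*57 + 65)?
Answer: 21189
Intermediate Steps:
(22871 + 704) + (-43*57 + 65) = 23575 + (-2451 + 65) = 23575 - 2386 = 21189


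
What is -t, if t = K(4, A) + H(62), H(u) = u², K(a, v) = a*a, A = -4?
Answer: -3860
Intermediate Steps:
K(a, v) = a²
t = 3860 (t = 4² + 62² = 16 + 3844 = 3860)
-t = -1*3860 = -3860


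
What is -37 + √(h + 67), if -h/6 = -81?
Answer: -37 + √553 ≈ -13.484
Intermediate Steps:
h = 486 (h = -6*(-81) = 486)
-37 + √(h + 67) = -37 + √(486 + 67) = -37 + √553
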